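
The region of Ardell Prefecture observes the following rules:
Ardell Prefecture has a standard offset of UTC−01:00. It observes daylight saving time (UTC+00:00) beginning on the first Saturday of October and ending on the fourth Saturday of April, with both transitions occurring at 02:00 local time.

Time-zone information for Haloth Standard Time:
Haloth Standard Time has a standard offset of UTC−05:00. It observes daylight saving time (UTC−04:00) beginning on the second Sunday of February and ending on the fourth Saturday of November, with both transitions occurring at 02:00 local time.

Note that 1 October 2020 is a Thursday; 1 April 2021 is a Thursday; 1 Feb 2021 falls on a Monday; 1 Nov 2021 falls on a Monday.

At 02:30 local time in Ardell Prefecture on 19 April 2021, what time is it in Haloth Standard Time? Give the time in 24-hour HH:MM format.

22:30

1 October 2020 is a Thursday, so the first Saturday is October 3.
1 April 2021 is a Thursday, so the first Saturday is April 3 and the fourth is April 24.
Daylight saving runs 3 October 2020 – 24 April 2021; 19 April 2021 is inside that window, so Ardell Prefecture is at UTC+00:00.
02:30 Ardell Prefecture − 0h = 02:30 UTC.
1 February 2021 is a Monday, so the first Sunday is February 7 and the second is February 14.
1 November 2021 is a Monday, so the first Saturday is November 6 and the fourth is November 27.
At the standard offset (UTC−05:00), 02:30 UTC − 5h = 21:30 Haloth Standard Time standard time (rolling into the previous day, 18 April 2021).
Daylight saving runs 14 February – 27 November; the standard-time date in Haloth Standard Time, 18 April 2021, is inside that window, so Haloth Standard Time is at UTC−04:00.
02:30 UTC − 4h = 22:30 Haloth Standard Time (rolling into the previous day, 18 April 2021).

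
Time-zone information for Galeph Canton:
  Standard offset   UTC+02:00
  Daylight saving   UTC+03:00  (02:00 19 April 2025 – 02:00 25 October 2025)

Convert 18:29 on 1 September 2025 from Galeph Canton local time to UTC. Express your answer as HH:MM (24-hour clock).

15:29

1 September 2025 lies within the daylight-saving period (19 April – 25 October), so Galeph Canton is on daylight time, UTC+03:00.
18:29 local − 3h = 15:29 UTC.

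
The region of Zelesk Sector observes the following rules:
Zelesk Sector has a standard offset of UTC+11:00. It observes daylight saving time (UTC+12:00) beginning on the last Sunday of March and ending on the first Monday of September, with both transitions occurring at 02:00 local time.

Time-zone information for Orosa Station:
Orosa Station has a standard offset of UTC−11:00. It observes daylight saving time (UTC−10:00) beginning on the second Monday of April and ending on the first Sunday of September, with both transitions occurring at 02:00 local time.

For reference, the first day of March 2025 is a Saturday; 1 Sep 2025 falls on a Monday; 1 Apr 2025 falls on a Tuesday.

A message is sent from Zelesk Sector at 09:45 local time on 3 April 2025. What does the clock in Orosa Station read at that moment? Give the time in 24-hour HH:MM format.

1 March 2025 is a Saturday, so Sundays fall on 2, 9, 16, 23, 30; the last is March 30.
1 September 2025 is a Monday, so the first Monday is September 1.
Daylight saving runs 30 March – 1 September; 3 April 2025 is inside that window, so Zelesk Sector is at UTC+12:00.
09:45 Zelesk Sector − 12h = 21:45 UTC (rolling into the previous day, 2 April 2025).
1 April 2025 is a Tuesday, so the first Monday is April 7 and the second is April 14.
1 September 2025 is a Monday, so the first Sunday is September 7.
At the standard offset (UTC−11:00), 21:45 UTC − 11h = 10:45 Orosa Station standard time.
The standard-time date in Orosa Station, 2 April 2025, does not fall between 14 April and 7 September, so daylight saving is not in effect and Orosa Station is at UTC−11:00.
21:45 UTC − 11h = 10:45 Orosa Station.

10:45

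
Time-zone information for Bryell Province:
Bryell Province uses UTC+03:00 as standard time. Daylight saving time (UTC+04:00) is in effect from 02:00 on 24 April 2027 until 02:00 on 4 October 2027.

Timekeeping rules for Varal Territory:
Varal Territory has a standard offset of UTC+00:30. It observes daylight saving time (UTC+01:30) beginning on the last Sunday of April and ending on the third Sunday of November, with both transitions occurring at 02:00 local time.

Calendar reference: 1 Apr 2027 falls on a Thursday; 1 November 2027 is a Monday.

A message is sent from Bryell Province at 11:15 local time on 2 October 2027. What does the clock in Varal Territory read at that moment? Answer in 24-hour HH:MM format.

Daylight saving runs 24 April – 4 October; 2 October 2027 is inside that window, so Bryell Province is at UTC+04:00.
11:15 Bryell Province − 4h = 07:15 UTC.
1 April 2027 is a Thursday, so Sundays fall on 4, 11, 18, 25; the last is April 25.
1 November 2027 is a Monday, so the first Sunday is November 7 and the third is November 21.
At the standard offset (UTC+00:30), 07:15 UTC + 0h30m = 07:45 Varal Territory standard time.
The standard-time date in Varal Territory, 2 October 2027, lies within the daylight-saving period (25 April – 21 November), so Varal Territory is on daylight time, UTC+01:30.
07:15 UTC + 1h30m = 08:45 Varal Territory.

08:45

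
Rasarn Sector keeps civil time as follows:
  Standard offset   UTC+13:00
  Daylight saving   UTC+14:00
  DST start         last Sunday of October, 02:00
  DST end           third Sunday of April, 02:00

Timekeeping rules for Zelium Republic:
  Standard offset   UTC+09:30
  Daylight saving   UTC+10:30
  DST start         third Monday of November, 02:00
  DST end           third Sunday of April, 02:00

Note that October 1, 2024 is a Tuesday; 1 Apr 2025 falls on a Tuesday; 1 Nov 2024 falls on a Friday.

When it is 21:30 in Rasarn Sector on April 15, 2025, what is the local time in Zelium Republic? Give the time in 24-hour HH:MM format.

1 October 2024 is a Tuesday, so Sundays fall on 6, 13, 20, 27; the last is October 27.
1 April 2025 is a Tuesday, so the first Sunday is April 6 and the third is April 20.
April 15, 2025 falls between 27 October 2024 and 20 April 2025, so daylight saving is in effect and Rasarn Sector is at UTC+14:00.
21:30 Rasarn Sector − 14h = 07:30 UTC.
1 November 2024 is a Friday, so the first Monday is November 4 and the third is November 18.
1 April 2025 is a Tuesday, so the first Sunday is April 6 and the third is April 20.
At the standard offset (UTC+09:30), 07:30 UTC + 9h30m = 17:00 Zelium Republic standard time.
The standard-time date in Zelium Republic, April 15, 2025, falls between 18 November 2024 and 20 April 2025, so daylight saving is in effect and Zelium Republic is at UTC+10:30.
07:30 UTC + 10h30m = 18:00 Zelium Republic.

18:00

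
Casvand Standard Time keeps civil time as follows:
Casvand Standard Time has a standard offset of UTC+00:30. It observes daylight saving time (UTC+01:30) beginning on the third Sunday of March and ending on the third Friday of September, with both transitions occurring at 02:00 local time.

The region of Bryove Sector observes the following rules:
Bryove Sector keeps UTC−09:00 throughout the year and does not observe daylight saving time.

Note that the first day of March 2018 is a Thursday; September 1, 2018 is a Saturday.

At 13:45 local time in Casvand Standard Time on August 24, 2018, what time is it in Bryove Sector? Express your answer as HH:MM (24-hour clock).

03:15

1 March 2018 is a Thursday, so the first Sunday is March 4 and the third is March 18.
1 September 2018 is a Saturday, so the first Friday is September 7 and the third is September 21.
Daylight saving runs 18 March – 21 September; August 24, 2018 is inside that window, so Casvand Standard Time is at UTC+01:30.
13:45 Casvand Standard Time − 1h30m = 12:15 UTC.
Bryove Sector stays on UTC−09:00 all year.
12:15 UTC − 9h = 03:15 Bryove Sector.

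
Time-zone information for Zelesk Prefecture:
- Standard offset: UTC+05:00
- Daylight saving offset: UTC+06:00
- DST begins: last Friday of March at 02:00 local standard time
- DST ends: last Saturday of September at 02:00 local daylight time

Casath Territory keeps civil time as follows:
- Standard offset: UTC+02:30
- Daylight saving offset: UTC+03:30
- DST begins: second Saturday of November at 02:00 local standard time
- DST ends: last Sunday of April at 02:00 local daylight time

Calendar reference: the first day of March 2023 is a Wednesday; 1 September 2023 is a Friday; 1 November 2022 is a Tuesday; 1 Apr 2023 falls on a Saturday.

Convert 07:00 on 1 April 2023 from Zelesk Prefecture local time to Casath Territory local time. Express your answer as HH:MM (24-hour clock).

1 March 2023 is a Wednesday, so Fridays fall on 3, 10, 17, 24, 31; the last is March 31.
1 September 2023 is a Friday, so Saturdays fall on 2, 9, 16, 23, 30; the last is September 30.
1 April 2023 falls between 31 March and 30 September, so daylight saving is in effect and Zelesk Prefecture is at UTC+06:00.
07:00 Zelesk Prefecture − 6h = 01:00 UTC.
1 November 2022 is a Tuesday, so the first Saturday is November 5 and the second is November 12.
1 April 2023 is a Saturday, so Sundays fall on 2, 9, 16, 23, 30; the last is April 30.
At the standard offset (UTC+02:30), 01:00 UTC + 2h30m = 03:30 Casath Territory standard time.
Daylight saving runs 12 November 2022 – 30 April 2023; the standard-time date in Casath Territory, 1 April 2023, is inside that window, so Casath Territory is at UTC+03:30.
01:00 UTC + 3h30m = 04:30 Casath Territory.

04:30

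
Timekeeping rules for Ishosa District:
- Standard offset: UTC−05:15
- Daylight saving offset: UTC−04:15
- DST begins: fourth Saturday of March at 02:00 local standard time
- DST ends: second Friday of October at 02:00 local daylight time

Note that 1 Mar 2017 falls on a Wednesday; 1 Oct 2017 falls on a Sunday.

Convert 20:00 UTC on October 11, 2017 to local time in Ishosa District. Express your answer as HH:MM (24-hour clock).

15:45

1 March 2017 is a Wednesday, so the first Saturday is March 4 and the fourth is March 25.
1 October 2017 is a Sunday, so the first Friday is October 6 and the second is October 13.
At the standard offset (UTC−05:15), 20:00 UTC − 5h15m = 14:45 Ishosa District standard time.
Daylight saving runs 25 March – 13 October; the standard-time date in Ishosa District, October 11, 2017, is inside that window, so Ishosa District is at UTC−04:15.
20:00 UTC − 4h15m = 15:45 local.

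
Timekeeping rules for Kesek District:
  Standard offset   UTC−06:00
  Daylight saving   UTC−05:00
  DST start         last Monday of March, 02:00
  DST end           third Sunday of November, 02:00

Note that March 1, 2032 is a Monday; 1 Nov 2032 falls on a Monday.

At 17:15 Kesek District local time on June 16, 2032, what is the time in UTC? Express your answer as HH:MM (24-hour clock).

1 March 2032 is a Monday, so Mondays fall on 1, 8, 15, 22, 29; the last is March 29.
1 November 2032 is a Monday, so the first Sunday is November 7 and the third is November 21.
Daylight saving runs 29 March – 21 November; June 16, 2032 is inside that window, so Kesek District is at UTC−05:00.
17:15 local + 5h = 22:15 UTC.

22:15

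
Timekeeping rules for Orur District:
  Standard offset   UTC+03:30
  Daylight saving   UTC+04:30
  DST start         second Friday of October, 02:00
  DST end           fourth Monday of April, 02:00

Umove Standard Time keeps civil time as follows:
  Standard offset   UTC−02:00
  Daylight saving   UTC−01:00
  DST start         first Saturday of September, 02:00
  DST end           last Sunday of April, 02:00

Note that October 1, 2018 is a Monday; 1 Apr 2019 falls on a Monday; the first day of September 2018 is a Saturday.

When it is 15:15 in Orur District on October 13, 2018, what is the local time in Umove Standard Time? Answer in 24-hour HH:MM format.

1 October 2018 is a Monday, so the first Friday is October 5 and the second is October 12.
1 April 2019 is a Monday, so the first Monday is April 1 and the fourth is April 22.
Daylight saving runs 12 October 2018 – 22 April 2019; October 13, 2018 is inside that window, so Orur District is at UTC+04:30.
15:15 Orur District − 4h30m = 10:45 UTC.
1 September 2018 is a Saturday, so the first Saturday is September 1.
1 April 2019 is a Monday, so Sundays fall on 7, 14, 21, 28; the last is April 28.
At the standard offset (UTC−02:00), 10:45 UTC − 2h = 08:45 Umove Standard Time standard time.
Daylight saving runs 1 September 2018 – 28 April 2019; the standard-time date in Umove Standard Time, October 13, 2018, is inside that window, so Umove Standard Time is at UTC−01:00.
10:45 UTC − 1h = 09:45 Umove Standard Time.

09:45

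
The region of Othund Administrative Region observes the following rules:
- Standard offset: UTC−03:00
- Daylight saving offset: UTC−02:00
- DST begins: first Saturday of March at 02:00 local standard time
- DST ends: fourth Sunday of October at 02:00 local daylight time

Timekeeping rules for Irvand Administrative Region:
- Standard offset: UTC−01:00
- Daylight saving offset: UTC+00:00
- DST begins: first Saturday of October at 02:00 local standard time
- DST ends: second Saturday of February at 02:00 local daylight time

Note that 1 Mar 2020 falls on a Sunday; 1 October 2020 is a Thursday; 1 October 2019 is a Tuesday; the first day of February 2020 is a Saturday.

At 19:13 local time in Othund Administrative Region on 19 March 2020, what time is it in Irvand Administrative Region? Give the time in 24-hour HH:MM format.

20:13

1 March 2020 is a Sunday, so the first Saturday is March 7.
1 October 2020 is a Thursday, so the first Sunday is October 4 and the fourth is October 25.
19 March 2020 falls between 7 March and 25 October, so daylight saving is in effect and Othund Administrative Region is at UTC−02:00.
19:13 Othund Administrative Region + 2h = 21:13 UTC.
1 October 2019 is a Tuesday, so the first Saturday is October 5.
1 February 2020 is a Saturday, so the first Saturday is February 1 and the second is February 8.
At the standard offset (UTC−01:00), 21:13 UTC − 1h = 20:13 Irvand Administrative Region standard time.
The standard-time date in Irvand Administrative Region, 19 March 2020, does not fall between 5 October 2019 and 8 February 2020, so daylight saving is not in effect and Irvand Administrative Region is at UTC−01:00.
21:13 UTC − 1h = 20:13 Irvand Administrative Region.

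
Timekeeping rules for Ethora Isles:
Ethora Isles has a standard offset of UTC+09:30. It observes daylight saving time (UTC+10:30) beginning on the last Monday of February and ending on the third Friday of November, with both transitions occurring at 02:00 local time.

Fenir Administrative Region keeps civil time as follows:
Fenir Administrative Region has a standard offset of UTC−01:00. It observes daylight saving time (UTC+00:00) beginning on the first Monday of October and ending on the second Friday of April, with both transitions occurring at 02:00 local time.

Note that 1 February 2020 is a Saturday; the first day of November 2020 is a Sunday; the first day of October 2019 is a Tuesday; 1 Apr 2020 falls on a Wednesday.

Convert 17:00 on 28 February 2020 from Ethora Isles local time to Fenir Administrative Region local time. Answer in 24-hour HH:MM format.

1 February 2020 is a Saturday, so Mondays fall on 3, 10, 17, 24; the last is February 24.
1 November 2020 is a Sunday, so the first Friday is November 6 and the third is November 20.
28 February 2020 lies within the daylight-saving period (24 February – 20 November), so Ethora Isles is on daylight time, UTC+10:30.
17:00 Ethora Isles − 10h30m = 06:30 UTC.
1 October 2019 is a Tuesday, so the first Monday is October 7.
1 April 2020 is a Wednesday, so the first Friday is April 3 and the second is April 10.
At the standard offset (UTC−01:00), 06:30 UTC − 1h = 05:30 Fenir Administrative Region standard time.
The standard-time date in Fenir Administrative Region, 28 February 2020, falls between 7 October 2019 and 10 April 2020, so daylight saving is in effect and Fenir Administrative Region is at UTC+00:00.
06:30 UTC + 0h = 06:30 Fenir Administrative Region.

06:30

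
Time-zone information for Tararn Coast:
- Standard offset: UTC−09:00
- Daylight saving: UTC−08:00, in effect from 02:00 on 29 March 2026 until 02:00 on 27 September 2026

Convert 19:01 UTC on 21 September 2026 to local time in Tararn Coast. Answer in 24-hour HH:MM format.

11:01

At the standard offset (UTC−09:00), 19:01 UTC − 9h = 10:01 Tararn Coast standard time.
Daylight saving runs 29 March – 27 September; the standard-time date in Tararn Coast, 21 September 2026, is inside that window, so Tararn Coast is at UTC−08:00.
19:01 UTC − 8h = 11:01 local.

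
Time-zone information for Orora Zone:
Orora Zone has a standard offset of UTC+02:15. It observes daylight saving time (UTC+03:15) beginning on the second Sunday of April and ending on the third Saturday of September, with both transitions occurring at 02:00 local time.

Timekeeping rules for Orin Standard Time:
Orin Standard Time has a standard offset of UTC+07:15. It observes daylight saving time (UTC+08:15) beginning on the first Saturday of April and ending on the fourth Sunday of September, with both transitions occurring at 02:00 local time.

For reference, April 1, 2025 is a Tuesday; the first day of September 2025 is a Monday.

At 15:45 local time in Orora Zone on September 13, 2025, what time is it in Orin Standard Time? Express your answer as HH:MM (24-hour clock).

20:45

1 April 2025 is a Tuesday, so the first Sunday is April 6 and the second is April 13.
1 September 2025 is a Monday, so the first Saturday is September 6 and the third is September 20.
Daylight saving runs 13 April – 20 September; September 13, 2025 is inside that window, so Orora Zone is at UTC+03:15.
15:45 Orora Zone − 3h15m = 12:30 UTC.
1 April 2025 is a Tuesday, so the first Saturday is April 5.
1 September 2025 is a Monday, so the first Sunday is September 7 and the fourth is September 28.
At the standard offset (UTC+07:15), 12:30 UTC + 7h15m = 19:45 Orin Standard Time standard time.
Daylight saving runs 5 April – 28 September; the standard-time date in Orin Standard Time, September 13, 2025, is inside that window, so Orin Standard Time is at UTC+08:15.
12:30 UTC + 8h15m = 20:45 Orin Standard Time.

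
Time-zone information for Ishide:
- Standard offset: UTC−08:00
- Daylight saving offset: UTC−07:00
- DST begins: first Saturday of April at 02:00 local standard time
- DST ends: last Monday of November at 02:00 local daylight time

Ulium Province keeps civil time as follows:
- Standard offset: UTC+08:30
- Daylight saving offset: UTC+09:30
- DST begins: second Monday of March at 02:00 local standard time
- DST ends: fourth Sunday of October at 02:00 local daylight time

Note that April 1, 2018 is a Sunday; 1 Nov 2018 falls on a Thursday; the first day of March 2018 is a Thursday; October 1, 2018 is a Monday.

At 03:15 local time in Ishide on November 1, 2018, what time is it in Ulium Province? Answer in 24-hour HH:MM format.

18:45

1 April 2018 is a Sunday, so the first Saturday is April 7.
1 November 2018 is a Thursday, so Mondays fall on 5, 12, 19, 26; the last is November 26.
November 1, 2018 falls between 7 April and 26 November, so daylight saving is in effect and Ishide is at UTC−07:00.
03:15 Ishide + 7h = 10:15 UTC.
1 March 2018 is a Thursday, so the first Monday is March 5 and the second is March 12.
1 October 2018 is a Monday, so the first Sunday is October 7 and the fourth is October 28.
At the standard offset (UTC+08:30), 10:15 UTC + 8h30m = 18:45 Ulium Province standard time.
The standard-time date in Ulium Province, November 1, 2018, does not fall between 12 March and 28 October, so daylight saving is not in effect and Ulium Province is at UTC+08:30.
10:15 UTC + 8h30m = 18:45 Ulium Province.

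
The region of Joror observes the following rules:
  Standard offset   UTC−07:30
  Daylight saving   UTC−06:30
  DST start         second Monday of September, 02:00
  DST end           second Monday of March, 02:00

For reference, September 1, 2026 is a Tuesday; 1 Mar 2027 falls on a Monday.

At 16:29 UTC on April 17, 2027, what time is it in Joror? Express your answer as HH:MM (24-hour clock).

08:59

1 September 2026 is a Tuesday, so the first Monday is September 7 and the second is September 14.
1 March 2027 is a Monday, so the first Monday is March 1 and the second is March 8.
At the standard offset (UTC−07:30), 16:29 UTC − 7h30m = 08:59 Joror standard time.
The standard-time date in Joror, April 17, 2027, is outside the daylight-saving period (14 September 2026 – 8 March 2027), so Joror is on standard time, UTC−07:30.
16:29 UTC − 7h30m = 08:59 local.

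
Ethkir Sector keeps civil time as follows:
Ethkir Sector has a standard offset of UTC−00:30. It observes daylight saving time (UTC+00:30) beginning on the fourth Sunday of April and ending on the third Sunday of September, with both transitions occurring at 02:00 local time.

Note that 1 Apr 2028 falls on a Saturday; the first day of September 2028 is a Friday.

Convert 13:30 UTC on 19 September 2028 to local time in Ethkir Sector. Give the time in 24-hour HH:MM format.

13:00

1 April 2028 is a Saturday, so the first Sunday is April 2 and the fourth is April 23.
1 September 2028 is a Friday, so the first Sunday is September 3 and the third is September 17.
At the standard offset (UTC−00:30), 13:30 UTC − 0h30m = 13:00 Ethkir Sector standard time.
Daylight saving runs 23 April – 17 September; the standard-time date in Ethkir Sector, 19 September 2028, is outside that window, so Ethkir Sector is on standard time at UTC−00:30.
13:30 UTC − 0h30m = 13:00 local.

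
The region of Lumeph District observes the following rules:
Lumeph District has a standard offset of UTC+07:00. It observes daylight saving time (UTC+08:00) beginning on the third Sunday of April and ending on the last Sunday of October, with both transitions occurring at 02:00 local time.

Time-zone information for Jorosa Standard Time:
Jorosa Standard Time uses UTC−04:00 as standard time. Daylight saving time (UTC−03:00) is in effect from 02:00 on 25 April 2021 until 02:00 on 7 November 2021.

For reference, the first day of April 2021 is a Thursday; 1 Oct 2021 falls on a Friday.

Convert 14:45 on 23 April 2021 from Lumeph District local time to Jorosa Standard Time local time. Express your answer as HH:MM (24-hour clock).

02:45

1 April 2021 is a Thursday, so the first Sunday is April 4 and the third is April 18.
1 October 2021 is a Friday, so Sundays fall on 3, 10, 17, 24, 31; the last is October 31.
23 April 2021 lies within the daylight-saving period (18 April – 31 October), so Lumeph District is on daylight time, UTC+08:00.
14:45 Lumeph District − 8h = 06:45 UTC.
At the standard offset (UTC−04:00), 06:45 UTC − 4h = 02:45 Jorosa Standard Time standard time.
The standard-time date in Jorosa Standard Time, 23 April 2021, does not fall between 25 April and 7 November, so daylight saving is not in effect and Jorosa Standard Time is at UTC−04:00.
06:45 UTC − 4h = 02:45 Jorosa Standard Time.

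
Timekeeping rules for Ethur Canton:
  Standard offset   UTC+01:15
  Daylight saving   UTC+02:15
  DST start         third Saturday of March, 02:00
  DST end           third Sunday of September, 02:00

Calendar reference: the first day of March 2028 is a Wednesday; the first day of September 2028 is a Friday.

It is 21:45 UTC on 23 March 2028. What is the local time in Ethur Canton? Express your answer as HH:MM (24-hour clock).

00:00

1 March 2028 is a Wednesday, so the first Saturday is March 4 and the third is March 18.
1 September 2028 is a Friday, so the first Sunday is September 3 and the third is September 17.
At the standard offset (UTC+01:15), 21:45 UTC + 1h15m = 23:00 Ethur Canton standard time.
Daylight saving runs 18 March – 17 September; the standard-time date in Ethur Canton, 23 March 2028, is inside that window, so Ethur Canton is at UTC+02:15.
21:45 UTC + 2h15m = 00:00 local (rolling into the next day, 24 March 2028).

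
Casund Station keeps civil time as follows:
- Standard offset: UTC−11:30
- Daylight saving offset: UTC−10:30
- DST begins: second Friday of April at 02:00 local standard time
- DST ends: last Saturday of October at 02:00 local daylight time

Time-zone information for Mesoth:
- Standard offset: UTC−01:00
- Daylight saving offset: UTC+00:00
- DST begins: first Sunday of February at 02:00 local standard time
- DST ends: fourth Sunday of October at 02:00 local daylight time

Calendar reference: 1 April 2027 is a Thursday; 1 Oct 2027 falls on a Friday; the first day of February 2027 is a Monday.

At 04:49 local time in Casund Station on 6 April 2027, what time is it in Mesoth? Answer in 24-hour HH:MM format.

16:19

1 April 2027 is a Thursday, so the first Friday is April 2 and the second is April 9.
1 October 2027 is a Friday, so Saturdays fall on 2, 9, 16, 23, 30; the last is October 30.
Daylight saving runs 9 April – 30 October; 6 April 2027 is outside that window, so Casund Station is on standard time at UTC−11:30.
04:49 Casund Station + 11h30m = 16:19 UTC.
1 February 2027 is a Monday, so the first Sunday is February 7.
1 October 2027 is a Friday, so the first Sunday is October 3 and the fourth is October 24.
At the standard offset (UTC−01:00), 16:19 UTC − 1h = 15:19 Mesoth standard time.
The standard-time date in Mesoth, 6 April 2027, lies within the daylight-saving period (7 February – 24 October), so Mesoth is on daylight time, UTC+00:00.
16:19 UTC + 0h = 16:19 Mesoth.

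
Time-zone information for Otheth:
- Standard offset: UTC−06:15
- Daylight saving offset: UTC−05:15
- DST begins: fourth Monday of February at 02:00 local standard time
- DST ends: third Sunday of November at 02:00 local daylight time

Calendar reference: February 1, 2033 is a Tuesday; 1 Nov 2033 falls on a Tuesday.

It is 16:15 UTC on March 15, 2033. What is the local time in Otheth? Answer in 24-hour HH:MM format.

11:00

1 February 2033 is a Tuesday, so the first Monday is February 7 and the fourth is February 28.
1 November 2033 is a Tuesday, so the first Sunday is November 6 and the third is November 20.
At the standard offset (UTC−06:15), 16:15 UTC − 6h15m = 10:00 Otheth standard time.
Daylight saving runs 28 February – 20 November; the standard-time date in Otheth, March 15, 2033, is inside that window, so Otheth is at UTC−05:15.
16:15 UTC − 5h15m = 11:00 local.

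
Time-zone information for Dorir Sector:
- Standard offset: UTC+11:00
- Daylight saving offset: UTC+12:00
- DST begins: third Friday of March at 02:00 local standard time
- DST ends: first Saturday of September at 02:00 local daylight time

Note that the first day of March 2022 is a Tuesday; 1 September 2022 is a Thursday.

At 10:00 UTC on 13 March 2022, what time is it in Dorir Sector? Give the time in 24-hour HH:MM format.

21:00

1 March 2022 is a Tuesday, so the first Friday is March 4 and the third is March 18.
1 September 2022 is a Thursday, so the first Saturday is September 3.
At the standard offset (UTC+11:00), 10:00 UTC + 11h = 21:00 Dorir Sector standard time.
The standard-time date in Dorir Sector, 13 March 2022, is outside the daylight-saving period (18 March – 3 September), so Dorir Sector is on standard time, UTC+11:00.
10:00 UTC + 11h = 21:00 local.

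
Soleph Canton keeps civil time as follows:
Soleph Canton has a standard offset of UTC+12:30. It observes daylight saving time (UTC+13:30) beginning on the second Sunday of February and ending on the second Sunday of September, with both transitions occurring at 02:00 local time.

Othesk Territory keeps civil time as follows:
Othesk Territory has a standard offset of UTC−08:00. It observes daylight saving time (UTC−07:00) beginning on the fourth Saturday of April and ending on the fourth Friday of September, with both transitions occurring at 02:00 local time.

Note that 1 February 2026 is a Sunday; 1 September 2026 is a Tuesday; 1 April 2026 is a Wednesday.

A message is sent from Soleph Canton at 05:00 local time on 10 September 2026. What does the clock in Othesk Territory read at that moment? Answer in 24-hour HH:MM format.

08:30

1 February 2026 is a Sunday, so the first Sunday is February 1 and the second is February 8.
1 September 2026 is a Tuesday, so the first Sunday is September 6 and the second is September 13.
10 September 2026 falls between 8 February and 13 September, so daylight saving is in effect and Soleph Canton is at UTC+13:30.
05:00 Soleph Canton − 13h30m = 15:30 UTC (rolling into the previous day, 9 September 2026).
1 April 2026 is a Wednesday, so the first Saturday is April 4 and the fourth is April 25.
1 September 2026 is a Tuesday, so the first Friday is September 4 and the fourth is September 25.
At the standard offset (UTC−08:00), 15:30 UTC − 8h = 07:30 Othesk Territory standard time.
Daylight saving runs 25 April – 25 September; the standard-time date in Othesk Territory, 9 September 2026, is inside that window, so Othesk Territory is at UTC−07:00.
15:30 UTC − 7h = 08:30 Othesk Territory.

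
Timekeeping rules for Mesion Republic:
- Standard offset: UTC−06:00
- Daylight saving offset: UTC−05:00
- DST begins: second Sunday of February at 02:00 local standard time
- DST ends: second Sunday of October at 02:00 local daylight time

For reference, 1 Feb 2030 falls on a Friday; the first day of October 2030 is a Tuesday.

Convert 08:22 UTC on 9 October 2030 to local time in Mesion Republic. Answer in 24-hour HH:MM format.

03:22

1 February 2030 is a Friday, so the first Sunday is February 3 and the second is February 10.
1 October 2030 is a Tuesday, so the first Sunday is October 6 and the second is October 13.
At the standard offset (UTC−06:00), 08:22 UTC − 6h = 02:22 Mesion Republic standard time.
The standard-time date in Mesion Republic, 9 October 2030, falls between 10 February and 13 October, so daylight saving is in effect and Mesion Republic is at UTC−05:00.
08:22 UTC − 5h = 03:22 local.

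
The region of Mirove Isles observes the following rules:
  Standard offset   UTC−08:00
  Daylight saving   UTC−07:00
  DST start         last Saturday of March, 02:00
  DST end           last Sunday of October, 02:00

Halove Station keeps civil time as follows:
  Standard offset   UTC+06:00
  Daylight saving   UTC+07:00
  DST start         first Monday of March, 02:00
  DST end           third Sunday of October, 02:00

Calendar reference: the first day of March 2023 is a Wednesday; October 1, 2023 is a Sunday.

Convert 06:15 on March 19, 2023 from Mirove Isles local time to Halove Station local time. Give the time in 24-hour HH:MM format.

21:15

1 March 2023 is a Wednesday, so Saturdays fall on 4, 11, 18, 25; the last is March 25.
1 October 2023 is a Sunday, so Sundays fall on 1, 8, 15, 22, 29; the last is October 29.
March 19, 2023 does not fall between 25 March and 29 October, so daylight saving is not in effect and Mirove Isles is at UTC−08:00.
06:15 Mirove Isles + 8h = 14:15 UTC.
1 March 2023 is a Wednesday, so the first Monday is March 6.
1 October 2023 is a Sunday, so the first Sunday is October 1 and the third is October 15.
At the standard offset (UTC+06:00), 14:15 UTC + 6h = 20:15 Halove Station standard time.
The standard-time date in Halove Station, March 19, 2023, falls between 6 March and 15 October, so daylight saving is in effect and Halove Station is at UTC+07:00.
14:15 UTC + 7h = 21:15 Halove Station.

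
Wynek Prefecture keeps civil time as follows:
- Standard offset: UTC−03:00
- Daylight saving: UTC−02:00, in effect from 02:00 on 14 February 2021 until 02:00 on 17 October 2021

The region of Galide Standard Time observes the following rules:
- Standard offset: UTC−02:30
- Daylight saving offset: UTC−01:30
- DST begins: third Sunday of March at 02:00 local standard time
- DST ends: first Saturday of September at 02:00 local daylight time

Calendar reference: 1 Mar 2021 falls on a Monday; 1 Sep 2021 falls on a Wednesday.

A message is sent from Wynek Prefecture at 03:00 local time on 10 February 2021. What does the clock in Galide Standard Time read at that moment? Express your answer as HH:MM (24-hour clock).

03:30

10 February 2021 does not fall between 14 February and 17 October, so daylight saving is not in effect and Wynek Prefecture is at UTC−03:00.
03:00 Wynek Prefecture + 3h = 06:00 UTC.
1 March 2021 is a Monday, so the first Sunday is March 7 and the third is March 21.
1 September 2021 is a Wednesday, so the first Saturday is September 4.
At the standard offset (UTC−02:30), 06:00 UTC − 2h30m = 03:30 Galide Standard Time standard time.
The standard-time date in Galide Standard Time, 10 February 2021, does not fall between 21 March and 4 September, so daylight saving is not in effect and Galide Standard Time is at UTC−02:30.
06:00 UTC − 2h30m = 03:30 Galide Standard Time.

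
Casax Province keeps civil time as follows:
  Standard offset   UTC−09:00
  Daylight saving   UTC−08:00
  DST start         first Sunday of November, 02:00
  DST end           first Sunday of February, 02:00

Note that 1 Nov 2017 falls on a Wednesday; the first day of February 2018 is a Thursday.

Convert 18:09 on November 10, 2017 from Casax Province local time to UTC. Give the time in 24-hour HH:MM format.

02:09

1 November 2017 is a Wednesday, so the first Sunday is November 5.
1 February 2018 is a Thursday, so the first Sunday is February 4.
Daylight saving runs 5 November 2017 – 4 February 2018; November 10, 2017 is inside that window, so Casax Province is at UTC−08:00.
18:09 local + 8h = 02:09 UTC (rolling into the next day, 11 November 2017).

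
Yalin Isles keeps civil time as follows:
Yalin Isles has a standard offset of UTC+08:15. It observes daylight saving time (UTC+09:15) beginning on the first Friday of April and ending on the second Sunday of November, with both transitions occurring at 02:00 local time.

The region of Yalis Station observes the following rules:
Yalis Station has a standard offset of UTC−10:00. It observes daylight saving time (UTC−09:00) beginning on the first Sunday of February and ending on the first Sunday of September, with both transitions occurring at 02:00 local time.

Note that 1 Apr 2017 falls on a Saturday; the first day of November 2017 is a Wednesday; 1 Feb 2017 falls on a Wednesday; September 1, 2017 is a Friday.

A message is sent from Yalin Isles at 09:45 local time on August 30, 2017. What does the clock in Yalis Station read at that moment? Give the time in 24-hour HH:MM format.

1 April 2017 is a Saturday, so the first Friday is April 7.
1 November 2017 is a Wednesday, so the first Sunday is November 5 and the second is November 12.
August 30, 2017 lies within the daylight-saving period (7 April – 12 November), so Yalin Isles is on daylight time, UTC+09:15.
09:45 Yalin Isles − 9h15m = 00:30 UTC.
1 February 2017 is a Wednesday, so the first Sunday is February 5.
1 September 2017 is a Friday, so the first Sunday is September 3.
At the standard offset (UTC−10:00), 00:30 UTC − 10h = 14:30 Yalis Station standard time (rolling into the previous day, 29 August 2017).
The standard-time date in Yalis Station, August 29, 2017, lies within the daylight-saving period (5 February – 3 September), so Yalis Station is on daylight time, UTC−09:00.
00:30 UTC − 9h = 15:30 Yalis Station (rolling into the previous day, 29 August 2017).

15:30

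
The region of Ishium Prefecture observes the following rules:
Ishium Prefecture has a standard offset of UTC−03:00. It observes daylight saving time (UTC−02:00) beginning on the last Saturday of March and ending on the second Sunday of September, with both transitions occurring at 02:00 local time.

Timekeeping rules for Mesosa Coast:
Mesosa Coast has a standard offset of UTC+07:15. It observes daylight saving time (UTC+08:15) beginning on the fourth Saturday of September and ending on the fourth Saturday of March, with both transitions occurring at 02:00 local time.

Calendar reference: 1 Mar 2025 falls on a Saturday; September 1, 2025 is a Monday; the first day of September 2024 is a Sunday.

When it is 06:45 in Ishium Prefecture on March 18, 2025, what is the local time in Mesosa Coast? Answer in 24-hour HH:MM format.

1 March 2025 is a Saturday, so Saturdays fall on 1, 8, 15, 22, 29; the last is March 29.
1 September 2025 is a Monday, so the first Sunday is September 7 and the second is September 14.
Daylight saving runs 29 March – 14 September; March 18, 2025 is outside that window, so Ishium Prefecture is on standard time at UTC−03:00.
06:45 Ishium Prefecture + 3h = 09:45 UTC.
1 September 2024 is a Sunday, so the first Saturday is September 7 and the fourth is September 28.
1 March 2025 is a Saturday, so the first Saturday is March 1 and the fourth is March 22.
At the standard offset (UTC+07:15), 09:45 UTC + 7h15m = 17:00 Mesosa Coast standard time.
The standard-time date in Mesosa Coast, March 18, 2025, falls between 28 September 2024 and 22 March 2025, so daylight saving is in effect and Mesosa Coast is at UTC+08:15.
09:45 UTC + 8h15m = 18:00 Mesosa Coast.

18:00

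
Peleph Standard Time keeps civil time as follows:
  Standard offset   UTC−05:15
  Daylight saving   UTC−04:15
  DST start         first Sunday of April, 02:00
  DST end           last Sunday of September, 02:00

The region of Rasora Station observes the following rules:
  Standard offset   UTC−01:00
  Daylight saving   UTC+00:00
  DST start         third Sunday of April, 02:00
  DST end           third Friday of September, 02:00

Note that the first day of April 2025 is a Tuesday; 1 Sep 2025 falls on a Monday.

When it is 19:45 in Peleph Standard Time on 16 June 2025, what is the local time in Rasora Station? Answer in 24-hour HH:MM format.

00:00

1 April 2025 is a Tuesday, so the first Sunday is April 6.
1 September 2025 is a Monday, so Sundays fall on 7, 14, 21, 28; the last is September 28.
16 June 2025 falls between 6 April and 28 September, so daylight saving is in effect and Peleph Standard Time is at UTC−04:15.
19:45 Peleph Standard Time + 4h15m = 00:00 UTC (rolling into the next day, 17 June 2025).
1 April 2025 is a Tuesday, so the first Sunday is April 6 and the third is April 20.
1 September 2025 is a Monday, so the first Friday is September 5 and the third is September 19.
At the standard offset (UTC−01:00), 00:00 UTC − 1h = 23:00 Rasora Station standard time (rolling into the previous day, 16 June 2025).
The standard-time date in Rasora Station, 16 June 2025, falls between 20 April and 19 September, so daylight saving is in effect and Rasora Station is at UTC+00:00.
00:00 UTC + 0h = 00:00 Rasora Station.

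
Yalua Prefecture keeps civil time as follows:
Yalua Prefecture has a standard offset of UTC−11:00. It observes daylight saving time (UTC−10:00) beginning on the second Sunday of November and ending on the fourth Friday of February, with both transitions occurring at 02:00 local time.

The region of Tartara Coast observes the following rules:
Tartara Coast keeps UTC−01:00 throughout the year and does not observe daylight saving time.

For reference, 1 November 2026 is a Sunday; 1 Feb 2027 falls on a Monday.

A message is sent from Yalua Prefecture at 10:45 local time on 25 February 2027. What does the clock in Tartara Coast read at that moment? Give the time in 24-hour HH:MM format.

19:45

1 November 2026 is a Sunday, so the first Sunday is November 1 and the second is November 8.
1 February 2027 is a Monday, so the first Friday is February 5 and the fourth is February 26.
Daylight saving runs 8 November 2026 – 26 February 2027; 25 February 2027 is inside that window, so Yalua Prefecture is at UTC−10:00.
10:45 Yalua Prefecture + 10h = 20:45 UTC.
Tartara Coast stays on UTC−01:00 all year.
20:45 UTC − 1h = 19:45 Tartara Coast.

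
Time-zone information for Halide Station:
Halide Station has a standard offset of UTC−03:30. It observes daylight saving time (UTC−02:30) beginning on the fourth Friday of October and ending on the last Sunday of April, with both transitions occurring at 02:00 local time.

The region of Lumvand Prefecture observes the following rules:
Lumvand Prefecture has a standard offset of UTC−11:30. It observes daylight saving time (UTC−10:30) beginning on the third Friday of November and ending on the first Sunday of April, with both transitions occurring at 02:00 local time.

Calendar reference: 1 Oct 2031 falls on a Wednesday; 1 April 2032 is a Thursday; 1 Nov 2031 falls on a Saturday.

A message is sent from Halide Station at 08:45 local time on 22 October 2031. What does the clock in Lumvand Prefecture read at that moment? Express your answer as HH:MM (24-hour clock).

00:45

1 October 2031 is a Wednesday, so the first Friday is October 3 and the fourth is October 24.
1 April 2032 is a Thursday, so Sundays fall on 4, 11, 18, 25; the last is April 25.
22 October 2031 does not fall between 24 October 2031 and 25 April 2032, so daylight saving is not in effect and Halide Station is at UTC−03:30.
08:45 Halide Station + 3h30m = 12:15 UTC.
1 November 2031 is a Saturday, so the first Friday is November 7 and the third is November 21.
1 April 2032 is a Thursday, so the first Sunday is April 4.
At the standard offset (UTC−11:30), 12:15 UTC − 11h30m = 00:45 Lumvand Prefecture standard time.
The standard-time date in Lumvand Prefecture, 22 October 2031, is outside the daylight-saving period (21 November 2031 – 4 April 2032), so Lumvand Prefecture is on standard time, UTC−11:30.
12:15 UTC − 11h30m = 00:45 Lumvand Prefecture.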